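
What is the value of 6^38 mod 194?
36

Repeated squaring. Binary of 38 = 100110.
6^1 ≡ 6 (mod 194); 6^2 ≡ 36 (mod 194); 6^4 ≡ 132 (mod 194); 6^8 ≡ 158 (mod 194); 6^16 ≡ 132 (mod 194); 6^32 ≡ 158 (mod 194)
6^38 = 6^2 × 6^4 × 6^32 ≡ 36 (mod 194)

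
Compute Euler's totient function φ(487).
486

487 = 487
φ(n) = n × ∏(1 - 1/p) for each prime p dividing n
φ(487) = 487 × (1 - 1/487) = 486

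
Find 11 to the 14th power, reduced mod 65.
56

Repeated squaring. Binary of 14 = 1110.
11^1 ≡ 11 (mod 65); 11^2 ≡ 56 (mod 65); 11^4 ≡ 16 (mod 65); 11^8 ≡ 61 (mod 65)
11^14 = 11^2 × 11^4 × 11^8 ≡ 56 (mod 65)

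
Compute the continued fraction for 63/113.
[0; 1, 1, 3, 1, 5, 2]

Euclidean algorithm steps:
63 = 0 × 113 + 63
113 = 1 × 63 + 50
63 = 1 × 50 + 13
50 = 3 × 13 + 11
13 = 1 × 11 + 2
11 = 5 × 2 + 1
2 = 2 × 1 + 0
Continued fraction: [0; 1, 1, 3, 1, 5, 2]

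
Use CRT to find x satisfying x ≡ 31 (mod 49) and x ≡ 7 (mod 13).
423

Using Chinese Remainder Theorem:
M = 49 × 13 = 637
M1 = 13, M2 = 49
y1 = 13^(-1) mod 49 = 34
y2 = 49^(-1) mod 13 = 4
x = (31×13×34 + 7×49×4) mod 637 = 423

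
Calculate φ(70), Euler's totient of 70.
24

70 = 2 × 5 × 7
φ(n) = n × ∏(1 - 1/p) for each prime p dividing n
φ(70) = 70 × (1 - 1/2) × (1 - 1/5) × (1 - 1/7) = 24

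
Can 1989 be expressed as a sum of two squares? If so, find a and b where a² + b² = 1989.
15² + 42² (a=15, b=42)

Factorization: 1989 = 3^2 × 13 × 17
By Fermat: n is sum of two squares iff every prime p ≡ 3 (mod 4) appears to even power.
All primes ≡ 3 (mod 4) appear to even power.
Search a = 0, 1, 2, … for 1989 - a² a perfect square: first hit at a = 15: 1989 - 225 = 1764 = 42².
1989 = 15² + 42² = 225 + 1764 ✓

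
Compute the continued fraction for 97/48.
[2; 48]

Euclidean algorithm steps:
97 = 2 × 48 + 1
48 = 48 × 1 + 0
Continued fraction: [2; 48]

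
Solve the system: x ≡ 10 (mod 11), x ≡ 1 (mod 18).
109

Using Chinese Remainder Theorem:
M = 11 × 18 = 198
M1 = 18, M2 = 11
y1 = 18^(-1) mod 11 = 8
y2 = 11^(-1) mod 18 = 5
x = (10×18×8 + 1×11×5) mod 198 = 109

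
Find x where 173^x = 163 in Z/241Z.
169

Baby-step giant-step with step n = ⌈√241⌉ = 16.
Baby steps 173^j mod 241 (j:value) for j=0..15: 0:1, 1:173, 2:45, 3:73, 4:97, 5:152, 6:27, 7:92, 8:10, 9:43, 10:209, 11:7, 12:6, 13:74, 14:29, 15:197.
Giant-step multiplier: 173^(-16) ≡ 173^(240-16) = 173^224 ≡ 94 (mod 241).
Giant steps γ_i = 163·94^i mod 241: γ_0=163, γ_1=139, γ_2=52, γ_3=68, γ_4=126, γ_5=35, γ_6=157, γ_7=57, γ_8=56, γ_9=203, γ_10=43 (in table at j=9).
x = i·n + j = 10·16 + 9 = 169.
Check: 173^169 ≡ 163 (mod 241).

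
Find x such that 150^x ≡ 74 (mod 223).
64

Baby-step giant-step with step n = ⌈√223⌉ = 15.
Baby steps 150^j mod 223 (j:value) for j=0..14: 0:1, 1:150, 2:200, 3:118, 4:83, 5:185, 6:98, 7:205, 8:199, 9:191, 10:106, 11:67, 12:15, 13:20, 14:101.
Giant-step multiplier: 150^(-15) ≡ 150^(222-15) = 150^207 ≡ 207 (mod 223).
Giant steps γ_i = 74·207^i mod 223: γ_0=74, γ_1=154, γ_2=212, γ_3=176, γ_4=83 (in table at j=4).
x = i·n + j = 4·15 + 4 = 64.
Check: 150^64 ≡ 74 (mod 223).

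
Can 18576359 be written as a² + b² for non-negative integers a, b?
Not possible

Factorization: 18576359 = 17 × 103^3
By Fermat: n is sum of two squares iff every prime p ≡ 3 (mod 4) appears to even power.
Prime(s) ≡ 3 (mod 4) with odd exponent: [(103, 3)]
Therefore 18576359 cannot be expressed as a² + b².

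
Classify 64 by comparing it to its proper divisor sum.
deficient

Proper divisors of 64: sum = 1 + 2 + 4 + 8 + 16 + 32 = 63
Since 63 < 64, 64 is deficient.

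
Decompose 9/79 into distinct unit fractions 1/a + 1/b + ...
1/9 + 1/356 + 1/253116

Greedy algorithm:
9/79: ceiling(79/9) = 9, use 1/9
2/711: ceiling(711/2) = 356, use 1/356
1/253116: ceiling(253116/1) = 253116, use 1/253116
Result: 9/79 = 1/9 + 1/356 + 1/253116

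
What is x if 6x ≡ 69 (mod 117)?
x ≡ 31 (mod 39)

gcd(6, 117) = 3, which divides 69, so solutions exist.
Divide through by 3: 2x ≡ 23 (mod 39).
Find 2^(-1) mod 39 by the extended Euclidean algorithm:
39 = 19 × 2 + 1  ⟹  1 = (1)·39 + (-19)·2
So (-19)·2 ≡ 1 (mod 39), i.e. 2^(-1) ≡ -19 ≡ 20 (mod 39).
x ≡ 20 × 23 = 460 ≡ 31 (mod 39).
Check: 6 × 31 = 186 ≡ 69 (mod 117).
x ≡ 31 (mod 39), giving 3 solutions mod 117.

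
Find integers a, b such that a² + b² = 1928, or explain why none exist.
22² + 38² (a=22, b=38)

Factorization: 1928 = 2^3 × 241
By Fermat: n is sum of two squares iff every prime p ≡ 3 (mod 4) appears to even power.
All primes ≡ 3 (mod 4) appear to even power.
Search a = 0, 1, 2, … for 1928 - a² a perfect square: first hit at a = 22: 1928 - 484 = 1444 = 38².
1928 = 22² + 38² = 484 + 1444 ✓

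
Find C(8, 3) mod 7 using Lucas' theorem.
0

Using Lucas' theorem:
Write n=8 and k=3 in base 7:
n in base 7: [1, 1]
k in base 7: [0, 3]
C(8,3) mod 7 = ∏ C(n_i, k_i) mod 7
Digit binomials (mod 7): C(1,0) = 1; C(1,3) = 0 (k_i > n_i)
Product: 1 × 0 = 0 ≡ 0 (mod 7)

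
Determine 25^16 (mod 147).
130

Repeated squaring. Binary of 16 = 10000.
25^1 ≡ 25 (mod 147); 25^2 ≡ 37 (mod 147); 25^4 ≡ 46 (mod 147); 25^8 ≡ 58 (mod 147); 25^16 ≡ 130 (mod 147)
25^16 = 25^16 ≡ 130 (mod 147)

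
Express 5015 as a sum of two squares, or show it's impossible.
Not possible

Factorization: 5015 = 5 × 17 × 59
By Fermat: n is sum of two squares iff every prime p ≡ 3 (mod 4) appears to even power.
Prime(s) ≡ 3 (mod 4) with odd exponent: [(59, 1)]
Therefore 5015 cannot be expressed as a² + b².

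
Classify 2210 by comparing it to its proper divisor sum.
abundant

Proper divisors of 2210: sum = 1 + 2 + 5 + 10 + 13 + 17 + 26 + 34 + 65 + 85 + 130 + 170 + 221 + 442 + 1105 = 2326
Since 2326 > 2210, 2210 is abundant.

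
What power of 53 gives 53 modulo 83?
1

Baby-step giant-step with step n = ⌈√83⌉ = 10.
Baby steps 53^j mod 83 (j:value) for j=0..9: 0:1, 1:53, 2:70, 3:58, 4:3, 5:76, 6:44, 7:8, 8:9, 9:62.
h = 53 is already in the table at j=1, so x = 1.
Check: 53^1 ≡ 53 (mod 83).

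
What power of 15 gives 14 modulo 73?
47

Baby-step giant-step with step n = ⌈√73⌉ = 9.
Baby steps 15^j mod 73 (j:value) for j=0..8: 0:1, 1:15, 2:6, 3:17, 4:36, 5:29, 6:70, 7:28, 8:55.
Giant-step multiplier: 15^(-9) ≡ 15^(72-9) = 15^63 ≡ 10 (mod 73).
Giant steps γ_i = 14·10^i mod 73: γ_0=14, γ_1=67, γ_2=13, γ_3=57, γ_4=59, γ_5=6 (in table at j=2).
x = i·n + j = 5·9 + 2 = 47.
Check: 15^47 ≡ 14 (mod 73).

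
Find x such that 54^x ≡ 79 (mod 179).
103

Baby-step giant-step with step n = ⌈√179⌉ = 14.
Baby steps 54^j mod 179 (j:value) for j=0..13: 0:1, 1:54, 2:52, 3:123, 4:19, 5:131, 6:93, 7:10, 8:3, 9:162, 10:156, 11:11, 12:57, 13:35.
Giant-step multiplier: 54^(-14) ≡ 54^(178-14) = 54^164 ≡ 145 (mod 179).
Giant steps γ_i = 79·145^i mod 179: γ_0=79, γ_1=178, γ_2=34, γ_3=97, γ_4=103, γ_5=78, γ_6=33, γ_7=131 (in table at j=5).
x = i·n + j = 7·14 + 5 = 103.
Check: 54^103 ≡ 79 (mod 179).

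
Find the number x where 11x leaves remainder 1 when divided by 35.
16

gcd(11, 35) = 1, so the inverse exists.
Extended Euclidean algorithm on (35, 11):
35 = 3 × 11 + 2  ⟹  2 = (1)·35 + (-3)·11
11 = 5 × 2 + 1  ⟹  1 = (-5)·35 + (16)·11
So (16)·11 ≡ 1 (mod 35), i.e. 11^(-1) ≡ 16 (mod 35).
Check: 11 × 16 = 176 ≡ 1 (mod 35)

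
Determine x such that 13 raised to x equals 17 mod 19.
2

Baby-step giant-step with step n = ⌈√19⌉ = 5.
Baby steps 13^j mod 19 (j:value) for j=0..4: 0:1, 1:13, 2:17, 3:12, 4:4.
h = 17 is already in the table at j=2, so x = 2.
Check: 13^2 ≡ 17 (mod 19).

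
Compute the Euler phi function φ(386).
192

386 = 2 × 193
φ(n) = n × ∏(1 - 1/p) for each prime p dividing n
φ(386) = 386 × (1 - 1/2) × (1 - 1/193) = 192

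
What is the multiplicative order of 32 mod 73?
9

73 is prime, so ord(32) divides φ(73) = 72.
Divisors of 72: 1, 2, 3, 4, 6, 8, 9, 12, 18, 24, 36, 72.
Repeated squaring: 32^1 ≡ 32, 32^2 ≡ 2, 32^4 ≡ 4, 32^8 ≡ 16, 32^16 ≡ 37, 32^32 ≡ 55, 32^64 ≡ 32 (mod 73).
Test 32^d mod 73 for each divisor d in increasing order:
32^1 ≡ 32
32^2 ≡ 2
32^3 = 32^2·32^1 ≡ 64
32^4 ≡ 4
32^6 = 32^4·32^2 ≡ 8
32^8 ≡ 16
32^9 = 32^8·32^1 ≡ 1  ← first divisor giving 1
The order is 9.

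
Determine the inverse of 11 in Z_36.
23

gcd(11, 36) = 1, so the inverse exists.
Extended Euclidean algorithm on (36, 11):
36 = 3 × 11 + 3  ⟹  3 = (1)·36 + (-3)·11
11 = 3 × 3 + 2  ⟹  2 = (-3)·36 + (10)·11
3 = 1 × 2 + 1  ⟹  1 = (4)·36 + (-13)·11
So (-13)·11 ≡ 1 (mod 36), i.e. 11^(-1) ≡ -13 ≡ 23 (mod 36).
Check: 11 × 23 = 253 ≡ 1 (mod 36)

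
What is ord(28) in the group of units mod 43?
42

43 is prime, so ord(28) divides φ(43) = 42.
Divisors of 42: 1, 2, 3, 6, 7, 14, 21, 42.
Repeated squaring: 28^1 ≡ 28, 28^2 ≡ 10, 28^4 ≡ 14, 28^8 ≡ 24, 28^16 ≡ 17, 28^32 ≡ 31 (mod 43).
Test 28^d mod 43 for each divisor d in increasing order:
28^1 ≡ 28
28^2 ≡ 10
28^3 = 28^2·28^1 ≡ 22
28^6 = 28^4·28^2 ≡ 11
28^7 = 28^4·28^2·28^1 ≡ 7
28^14 = 28^8·28^4·28^2 ≡ 6
28^21 = 28^16·28^4·28^1 ≡ 42
28^42 = 28^32·28^8·28^2 ≡ 1  ← first divisor giving 1
The order is 42.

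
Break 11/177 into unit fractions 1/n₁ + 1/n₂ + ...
1/17 + 1/301 + 1/905709

Greedy algorithm:
11/177: ceiling(177/11) = 17, use 1/17
10/3009: ceiling(3009/10) = 301, use 1/301
1/905709: ceiling(905709/1) = 905709, use 1/905709
Result: 11/177 = 1/17 + 1/301 + 1/905709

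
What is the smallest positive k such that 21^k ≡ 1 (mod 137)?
136

137 is prime, so ord(21) divides φ(137) = 136.
Divisors of 136: 1, 2, 4, 8, 17, 34, 68, 136.
Repeated squaring: 21^1 ≡ 21, 21^2 ≡ 30, 21^4 ≡ 78, 21^8 ≡ 56, 21^16 ≡ 122, 21^32 ≡ 88, 21^64 ≡ 72, 21^128 ≡ 115 (mod 137).
Test 21^d mod 137 for each divisor d in increasing order:
21^1 ≡ 21
21^2 ≡ 30
21^4 ≡ 78
21^8 ≡ 56
21^17 = 21^16·21^1 ≡ 96
21^34 = 21^32·21^2 ≡ 37
21^68 = 21^64·21^4 ≡ 136
21^136 = 21^128·21^8 ≡ 1  ← first divisor giving 1
The order is 136.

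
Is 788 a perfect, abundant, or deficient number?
deficient

Proper divisors of 788: sum = 1 + 2 + 4 + 197 + 394 = 598
Since 598 < 788, 788 is deficient.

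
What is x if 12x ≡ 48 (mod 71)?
x ≡ 4 (mod 71)

gcd(12, 71) = 1, which divides 48, so solutions exist.
Find 12^(-1) mod 71 by the extended Euclidean algorithm:
71 = 5 × 12 + 11  ⟹  11 = (1)·71 + (-5)·12
12 = 1 × 11 + 1  ⟹  1 = (-1)·71 + (6)·12
So (6)·12 ≡ 1 (mod 71), i.e. 12^(-1) ≡ 6 (mod 71).
x ≡ 6 × 48 = 288 ≡ 4 (mod 71).
Check: 12 × 4 = 48 ≡ 48 (mod 71).
Unique solution: x ≡ 4 (mod 71)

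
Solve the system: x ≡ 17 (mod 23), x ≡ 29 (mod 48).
845

Using Chinese Remainder Theorem:
M = 23 × 48 = 1104
M1 = 48, M2 = 23
y1 = 48^(-1) mod 23 = 12
y2 = 23^(-1) mod 48 = 23
x = (17×48×12 + 29×23×23) mod 1104 = 845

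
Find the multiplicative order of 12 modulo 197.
196

197 is prime, so ord(12) divides φ(197) = 196.
Divisors of 196: 1, 2, 4, 7, 14, 28, 49, 98, 196.
Repeated squaring: 12^1 ≡ 12, 12^2 ≡ 144, 12^4 ≡ 51, 12^8 ≡ 40, 12^16 ≡ 24, 12^32 ≡ 182, 12^64 ≡ 28, 12^128 ≡ 193 (mod 197).
Test 12^d mod 197 for each divisor d in increasing order:
12^1 ≡ 12
12^2 ≡ 144
12^4 ≡ 51
12^7 = 12^4·12^2·12^1 ≡ 69
12^14 = 12^8·12^4·12^2 ≡ 33
12^28 = 12^16·12^8·12^4 ≡ 104
12^49 = 12^32·12^16·12^1 ≡ 14
12^98 = 12^64·12^32·12^2 ≡ 196
12^196 = 12^128·12^64·12^4 ≡ 1  ← first divisor giving 1
The order is 196.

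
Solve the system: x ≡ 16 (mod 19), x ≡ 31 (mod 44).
339

Using Chinese Remainder Theorem:
M = 19 × 44 = 836
M1 = 44, M2 = 19
y1 = 44^(-1) mod 19 = 16
y2 = 19^(-1) mod 44 = 7
x = (16×44×16 + 31×19×7) mod 836 = 339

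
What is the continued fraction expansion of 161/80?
[2; 80]

Euclidean algorithm steps:
161 = 2 × 80 + 1
80 = 80 × 1 + 0
Continued fraction: [2; 80]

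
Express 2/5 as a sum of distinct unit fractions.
1/3 + 1/15

Greedy algorithm:
2/5: ceiling(5/2) = 3, use 1/3
1/15: ceiling(15/1) = 15, use 1/15
Result: 2/5 = 1/3 + 1/15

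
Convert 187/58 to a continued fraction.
[3; 4, 2, 6]

Euclidean algorithm steps:
187 = 3 × 58 + 13
58 = 4 × 13 + 6
13 = 2 × 6 + 1
6 = 6 × 1 + 0
Continued fraction: [3; 4, 2, 6]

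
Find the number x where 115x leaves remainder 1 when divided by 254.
201

gcd(115, 254) = 1, so the inverse exists.
Extended Euclidean algorithm on (254, 115):
254 = 2 × 115 + 24  ⟹  24 = (1)·254 + (-2)·115
115 = 4 × 24 + 19  ⟹  19 = (-4)·254 + (9)·115
24 = 1 × 19 + 5  ⟹  5 = (5)·254 + (-11)·115
19 = 3 × 5 + 4  ⟹  4 = (-19)·254 + (42)·115
5 = 1 × 4 + 1  ⟹  1 = (24)·254 + (-53)·115
So (-53)·115 ≡ 1 (mod 254), i.e. 115^(-1) ≡ -53 ≡ 201 (mod 254).
Check: 115 × 201 = 23115 ≡ 1 (mod 254)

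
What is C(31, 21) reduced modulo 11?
0

Using Lucas' theorem:
Write n=31 and k=21 in base 11:
n in base 11: [2, 9]
k in base 11: [1, 10]
C(31,21) mod 11 = ∏ C(n_i, k_i) mod 11
Digit binomials (mod 11): C(2,1) = 2; C(9,10) = 0 (k_i > n_i)
Product: 2 × 0 = 0 ≡ 0 (mod 11)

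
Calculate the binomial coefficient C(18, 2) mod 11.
10

Using Lucas' theorem:
Write n=18 and k=2 in base 11:
n in base 11: [1, 7]
k in base 11: [0, 2]
C(18,2) mod 11 = ∏ C(n_i, k_i) mod 11
Digit binomials (mod 11): C(1,0) = 1; C(7,2) = 21 ≡ 10
Product: 1 × 10 = 10 ≡ 10 (mod 11)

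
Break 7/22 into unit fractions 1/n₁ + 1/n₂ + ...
1/4 + 1/15 + 1/660

Greedy algorithm:
7/22: ceiling(22/7) = 4, use 1/4
3/44: ceiling(44/3) = 15, use 1/15
1/660: ceiling(660/1) = 660, use 1/660
Result: 7/22 = 1/4 + 1/15 + 1/660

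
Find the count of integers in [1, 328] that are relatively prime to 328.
160

328 = 2^3 × 41
φ(n) = n × ∏(1 - 1/p) for each prime p dividing n
φ(328) = 328 × (1 - 1/2) × (1 - 1/41) = 160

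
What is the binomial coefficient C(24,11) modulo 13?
1

Using Lucas' theorem:
Write n=24 and k=11 in base 13:
n in base 13: [1, 11]
k in base 13: [0, 11]
C(24,11) mod 13 = ∏ C(n_i, k_i) mod 13
Digit binomials (mod 13): C(1,0) = 1; C(11,11) = 1
Product: 1 × 1 = 1 ≡ 1 (mod 13)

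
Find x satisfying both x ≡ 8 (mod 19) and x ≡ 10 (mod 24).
274

Using Chinese Remainder Theorem:
M = 19 × 24 = 456
M1 = 24, M2 = 19
y1 = 24^(-1) mod 19 = 4
y2 = 19^(-1) mod 24 = 19
x = (8×24×4 + 10×19×19) mod 456 = 274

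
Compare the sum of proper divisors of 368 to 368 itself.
abundant

Proper divisors of 368: sum = 1 + 2 + 4 + 8 + 16 + 23 + 46 + 92 + 184 = 376
Since 376 > 368, 368 is abundant.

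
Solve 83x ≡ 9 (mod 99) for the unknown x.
x ≡ 18 (mod 99)

gcd(83, 99) = 1, which divides 9, so solutions exist.
Find 83^(-1) mod 99 by the extended Euclidean algorithm:
99 = 1 × 83 + 16  ⟹  16 = (1)·99 + (-1)·83
83 = 5 × 16 + 3  ⟹  3 = (-5)·99 + (6)·83
16 = 5 × 3 + 1  ⟹  1 = (26)·99 + (-31)·83
So (-31)·83 ≡ 1 (mod 99), i.e. 83^(-1) ≡ -31 ≡ 68 (mod 99).
x ≡ 68 × 9 = 612 ≡ 18 (mod 99).
Check: 83 × 18 = 1494 ≡ 9 (mod 99).
Unique solution: x ≡ 18 (mod 99)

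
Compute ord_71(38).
35

71 is prime, so ord(38) divides φ(71) = 70.
Divisors of 70: 1, 2, 5, 7, 10, 14, 35, 70.
Repeated squaring: 38^1 ≡ 38, 38^2 ≡ 24, 38^4 ≡ 8, 38^8 ≡ 64, 38^16 ≡ 49, 38^32 ≡ 58, 38^64 ≡ 27 (mod 71).
Test 38^d mod 71 for each divisor d in increasing order:
38^1 ≡ 38
38^2 ≡ 24
38^5 = 38^4·38^1 ≡ 20
38^7 = 38^4·38^2·38^1 ≡ 54
38^10 = 38^8·38^2 ≡ 45
38^14 = 38^8·38^4·38^2 ≡ 5
38^35 = 38^32·38^2·38^1 ≡ 1  ← first divisor giving 1
The order is 35.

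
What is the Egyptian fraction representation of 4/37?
1/10 + 1/124 + 1/22940

Greedy algorithm:
4/37: ceiling(37/4) = 10, use 1/10
3/370: ceiling(370/3) = 124, use 1/124
1/22940: ceiling(22940/1) = 22940, use 1/22940
Result: 4/37 = 1/10 + 1/124 + 1/22940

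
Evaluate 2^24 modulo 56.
8

Repeated squaring. Binary of 24 = 11000.
2^1 ≡ 2 (mod 56); 2^2 ≡ 4 (mod 56); 2^4 ≡ 16 (mod 56); 2^8 ≡ 32 (mod 56); 2^16 ≡ 16 (mod 56)
2^24 = 2^8 × 2^16 ≡ 8 (mod 56)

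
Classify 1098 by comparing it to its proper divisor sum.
abundant

Proper divisors of 1098: sum = 1 + 2 + 3 + 6 + 9 + 18 + 61 + 122 + 183 + 366 + 549 = 1320
Since 1320 > 1098, 1098 is abundant.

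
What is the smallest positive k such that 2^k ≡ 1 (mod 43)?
14

43 is prime, so ord(2) divides φ(43) = 42.
Divisors of 42: 1, 2, 3, 6, 7, 14, 21, 42.
Repeated squaring: 2^1 ≡ 2, 2^2 ≡ 4, 2^4 ≡ 16, 2^8 ≡ 41, 2^16 ≡ 4, 2^32 ≡ 16 (mod 43).
Test 2^d mod 43 for each divisor d in increasing order:
2^1 ≡ 2
2^2 ≡ 4
2^3 = 2^2·2^1 ≡ 8
2^6 = 2^4·2^2 ≡ 21
2^7 = 2^4·2^2·2^1 ≡ 42
2^14 = 2^8·2^4·2^2 ≡ 1  ← first divisor giving 1
The order is 14.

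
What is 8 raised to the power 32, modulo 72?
64

Repeated squaring. Binary of 32 = 100000.
8^1 ≡ 8 (mod 72); 8^2 ≡ 64 (mod 72); 8^4 ≡ 64 (mod 72); 8^8 ≡ 64 (mod 72); 8^16 ≡ 64 (mod 72); 8^32 ≡ 64 (mod 72)
8^32 = 8^32 ≡ 64 (mod 72)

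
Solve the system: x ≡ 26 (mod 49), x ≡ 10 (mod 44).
1594

Using Chinese Remainder Theorem:
M = 49 × 44 = 2156
M1 = 44, M2 = 49
y1 = 44^(-1) mod 49 = 39
y2 = 49^(-1) mod 44 = 9
x = (26×44×39 + 10×49×9) mod 2156 = 1594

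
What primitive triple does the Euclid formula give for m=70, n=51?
(2299, 7140, 7501)

Euclid's formula: a = m² - n², b = 2mn, c = m² + n²
m = 70, n = 51
a = 70² - 51² = 4900 - 2601 = 2299
b = 2 × 70 × 51 = 7140
c = 70² + 51² = 4900 + 2601 = 7501
Verification: 2299² + 7140² = 5285401 + 50979600 = 56265001 = 7501² ✓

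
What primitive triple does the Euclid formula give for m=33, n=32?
(65, 2112, 2113)

Euclid's formula: a = m² - n², b = 2mn, c = m² + n²
m = 33, n = 32
a = 33² - 32² = 1089 - 1024 = 65
b = 2 × 33 × 32 = 2112
c = 33² + 32² = 1089 + 1024 = 2113
Verification: 65² + 2112² = 4225 + 4460544 = 4464769 = 2113² ✓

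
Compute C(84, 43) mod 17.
11

Using Lucas' theorem:
Write n=84 and k=43 in base 17:
n in base 17: [4, 16]
k in base 17: [2, 9]
C(84,43) mod 17 = ∏ C(n_i, k_i) mod 17
Digit binomials (mod 17): C(4,2) = 6; C(16,9) = 11440 ≡ 16
Product: 6 × 16 = 96 ≡ 11 (mod 17)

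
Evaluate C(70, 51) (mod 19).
3

Using Lucas' theorem:
Write n=70 and k=51 in base 19:
n in base 19: [3, 13]
k in base 19: [2, 13]
C(70,51) mod 19 = ∏ C(n_i, k_i) mod 19
Digit binomials (mod 19): C(3,2) = 3; C(13,13) = 1
Product: 3 × 1 = 3 ≡ 3 (mod 19)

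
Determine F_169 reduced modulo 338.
105

Matrix identity: Q^n = [[F_(n+1), F_n], [F_n, F_(n-1)]] with Q = [[1,1],[1,0]].
n = 169 = 10101001₂. Square-and-multiply, entries mod 338:
Q^1 = [[1,1],[1,0]]
Q^2 = (Q^1)² = [[2,1],[1,1]]
Q^5 = (Q^2)²·Q = [[8,5],[5,3]]
Q^10 = (Q^5)² = [[89,55],[55,34]]
Q^21 = (Q^10)²·Q = [[135,130],[130,5]]
Q^42 = (Q^21)² = [[311,286],[286,25]]
Q^84 = (Q^42)² = [[53,104],[104,287]]
Q^169 = (Q^84)²·Q = [[313,105],[105,208]]
F_169 mod 338 = Q^169[0][1] = 105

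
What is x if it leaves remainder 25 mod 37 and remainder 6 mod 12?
210

Using Chinese Remainder Theorem:
M = 37 × 12 = 444
M1 = 12, M2 = 37
y1 = 12^(-1) mod 37 = 34
y2 = 37^(-1) mod 12 = 1
x = (25×12×34 + 6×37×1) mod 444 = 210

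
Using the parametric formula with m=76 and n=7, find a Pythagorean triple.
(5727, 1064, 5825)

Euclid's formula: a = m² - n², b = 2mn, c = m² + n²
m = 76, n = 7
a = 76² - 7² = 5776 - 49 = 5727
b = 2 × 76 × 7 = 1064
c = 76² + 7² = 5776 + 49 = 5825
Verification: 5727² + 1064² = 32798529 + 1132096 = 33930625 = 5825² ✓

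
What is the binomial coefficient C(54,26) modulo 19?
4

Using Lucas' theorem:
Write n=54 and k=26 in base 19:
n in base 19: [2, 16]
k in base 19: [1, 7]
C(54,26) mod 19 = ∏ C(n_i, k_i) mod 19
Digit binomials (mod 19): C(2,1) = 2; C(16,7) = 11440 ≡ 2
Product: 2 × 2 = 4 ≡ 4 (mod 19)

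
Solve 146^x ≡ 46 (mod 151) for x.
5

Baby-step giant-step with step n = ⌈√151⌉ = 13.
Baby steps 146^j mod 151 (j:value) for j=0..12: 0:1, 1:146, 2:25, 3:26, 4:21, 5:46, 6:72, 7:93, 8:139, 9:60, 10:2, 11:141, 12:50.
h = 46 is already in the table at j=5, so x = 5.
Check: 146^5 ≡ 46 (mod 151).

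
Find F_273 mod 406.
274

Matrix identity: Q^n = [[F_(n+1), F_n], [F_n, F_(n-1)]] with Q = [[1,1],[1,0]].
n = 273 = 100010001₂. Square-and-multiply, entries mod 406:
Q^1 = [[1,1],[1,0]]
Q^2 = (Q^1)² = [[2,1],[1,1]]
Q^4 = (Q^2)² = [[5,3],[3,2]]
Q^8 = (Q^4)² = [[34,21],[21,13]]
Q^17 = (Q^8)²·Q = [[148,379],[379,175]]
Q^34 = (Q^17)² = [[303,211],[211,92]]
Q^68 = (Q^34)² = [[320,115],[115,205]]
Q^136 = (Q^68)² = [[321,287],[287,34]]
Q^273 = (Q^136)²·Q = [[253,274],[274,385]]
F_273 mod 406 = Q^273[0][1] = 274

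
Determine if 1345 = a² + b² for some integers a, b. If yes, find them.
7² + 36² (a=7, b=36)

Factorization: 1345 = 5 × 269
By Fermat: n is sum of two squares iff every prime p ≡ 3 (mod 4) appears to even power.
All primes ≡ 3 (mod 4) appear to even power.
Search a = 0, 1, 2, … for 1345 - a² a perfect square: first hit at a = 7: 1345 - 49 = 1296 = 36².
1345 = 7² + 36² = 49 + 1296 ✓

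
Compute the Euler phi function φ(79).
78

79 = 79
φ(n) = n × ∏(1 - 1/p) for each prime p dividing n
φ(79) = 79 × (1 - 1/79) = 78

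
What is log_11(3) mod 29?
17

Baby-step giant-step with step n = ⌈√29⌉ = 6.
Baby steps 11^j mod 29 (j:value) for j=0..5: 0:1, 1:11, 2:5, 3:26, 4:25, 5:14.
Giant-step multiplier: 11^(-6) ≡ 11^(28-6) = 11^22 ≡ 13 (mod 29).
Giant steps γ_i = 3·13^i mod 29: γ_0=3, γ_1=10, γ_2=14 (in table at j=5).
x = i·n + j = 2·6 + 5 = 17.
Check: 11^17 ≡ 3 (mod 29).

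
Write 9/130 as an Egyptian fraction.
1/15 + 1/390

Greedy algorithm:
9/130: ceiling(130/9) = 15, use 1/15
1/390: ceiling(390/1) = 390, use 1/390
Result: 9/130 = 1/15 + 1/390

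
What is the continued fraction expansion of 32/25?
[1; 3, 1, 1, 3]

Euclidean algorithm steps:
32 = 1 × 25 + 7
25 = 3 × 7 + 4
7 = 1 × 4 + 3
4 = 1 × 3 + 1
3 = 3 × 1 + 0
Continued fraction: [1; 3, 1, 1, 3]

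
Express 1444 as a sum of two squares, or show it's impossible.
0² + 38² (a=0, b=38)

Factorization: 1444 = 2^2 × 19^2
By Fermat: n is sum of two squares iff every prime p ≡ 3 (mod 4) appears to even power.
All primes ≡ 3 (mod 4) appear to even power.
Search a = 0, 1, 2, … for 1444 - a² a perfect square: first hit at a = 0: 1444 - 0 = 1444 = 38².
1444 = 0² + 38² = 0 + 1444 ✓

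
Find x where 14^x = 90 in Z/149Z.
33

Baby-step giant-step with step n = ⌈√149⌉ = 13.
Baby steps 14^j mod 149 (j:value) for j=0..12: 0:1, 1:14, 2:47, 3:62, 4:123, 5:83, 6:119, 7:27, 8:80, 9:77, 10:35, 11:43, 12:6.
Giant-step multiplier: 14^(-13) ≡ 14^(148-13) = 14^135 ≡ 55 (mod 149).
Giant steps γ_i = 90·55^i mod 149: γ_0=90, γ_1=33, γ_2=27 (in table at j=7).
x = i·n + j = 2·13 + 7 = 33.
Check: 14^33 ≡ 90 (mod 149).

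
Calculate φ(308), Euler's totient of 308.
120

308 = 2^2 × 7 × 11
φ(n) = n × ∏(1 - 1/p) for each prime p dividing n
φ(308) = 308 × (1 - 1/2) × (1 - 1/7) × (1 - 1/11) = 120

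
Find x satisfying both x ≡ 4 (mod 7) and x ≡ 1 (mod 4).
25

Using Chinese Remainder Theorem:
M = 7 × 4 = 28
M1 = 4, M2 = 7
y1 = 4^(-1) mod 7 = 2
y2 = 7^(-1) mod 4 = 3
x = (4×4×2 + 1×7×3) mod 28 = 25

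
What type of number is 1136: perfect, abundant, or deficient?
deficient

Proper divisors of 1136: sum = 1 + 2 + 4 + 8 + 16 + 71 + 142 + 284 + 568 = 1096
Since 1096 < 1136, 1136 is deficient.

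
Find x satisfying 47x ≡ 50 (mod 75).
x ≡ 25 (mod 75)

gcd(47, 75) = 1, which divides 50, so solutions exist.
Find 47^(-1) mod 75 by the extended Euclidean algorithm:
75 = 1 × 47 + 28  ⟹  28 = (1)·75 + (-1)·47
47 = 1 × 28 + 19  ⟹  19 = (-1)·75 + (2)·47
28 = 1 × 19 + 9  ⟹  9 = (2)·75 + (-3)·47
19 = 2 × 9 + 1  ⟹  1 = (-5)·75 + (8)·47
So (8)·47 ≡ 1 (mod 75), i.e. 47^(-1) ≡ 8 (mod 75).
x ≡ 8 × 50 = 400 ≡ 25 (mod 75).
Check: 47 × 25 = 1175 ≡ 50 (mod 75).
Unique solution: x ≡ 25 (mod 75)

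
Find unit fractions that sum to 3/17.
1/6 + 1/102

Greedy algorithm:
3/17: ceiling(17/3) = 6, use 1/6
1/102: ceiling(102/1) = 102, use 1/102
Result: 3/17 = 1/6 + 1/102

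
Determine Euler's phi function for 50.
20

50 = 2 × 5^2
φ(n) = n × ∏(1 - 1/p) for each prime p dividing n
φ(50) = 50 × (1 - 1/2) × (1 - 1/5) = 20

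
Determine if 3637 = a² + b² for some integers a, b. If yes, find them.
39² + 46² (a=39, b=46)

Factorization: 3637 = 3637
By Fermat: n is sum of two squares iff every prime p ≡ 3 (mod 4) appears to even power.
All primes ≡ 3 (mod 4) appear to even power.
Search a = 0, 1, 2, … for 3637 - a² a perfect square: first hit at a = 39: 3637 - 1521 = 2116 = 46².
3637 = 39² + 46² = 1521 + 2116 ✓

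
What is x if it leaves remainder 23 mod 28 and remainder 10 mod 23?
79

Using Chinese Remainder Theorem:
M = 28 × 23 = 644
M1 = 23, M2 = 28
y1 = 23^(-1) mod 28 = 11
y2 = 28^(-1) mod 23 = 14
x = (23×23×11 + 10×28×14) mod 644 = 79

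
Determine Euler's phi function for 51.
32

51 = 3 × 17
φ(n) = n × ∏(1 - 1/p) for each prime p dividing n
φ(51) = 51 × (1 - 1/3) × (1 - 1/17) = 32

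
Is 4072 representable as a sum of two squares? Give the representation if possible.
34² + 54² (a=34, b=54)

Factorization: 4072 = 2^3 × 509
By Fermat: n is sum of two squares iff every prime p ≡ 3 (mod 4) appears to even power.
All primes ≡ 3 (mod 4) appear to even power.
Search a = 0, 1, 2, … for 4072 - a² a perfect square: first hit at a = 34: 4072 - 1156 = 2916 = 54².
4072 = 34² + 54² = 1156 + 2916 ✓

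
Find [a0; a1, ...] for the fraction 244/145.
[1; 1, 2, 6, 1, 1, 3]

Euclidean algorithm steps:
244 = 1 × 145 + 99
145 = 1 × 99 + 46
99 = 2 × 46 + 7
46 = 6 × 7 + 4
7 = 1 × 4 + 3
4 = 1 × 3 + 1
3 = 3 × 1 + 0
Continued fraction: [1; 1, 2, 6, 1, 1, 3]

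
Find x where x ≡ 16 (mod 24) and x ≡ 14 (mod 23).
520

Using Chinese Remainder Theorem:
M = 24 × 23 = 552
M1 = 23, M2 = 24
y1 = 23^(-1) mod 24 = 23
y2 = 24^(-1) mod 23 = 1
x = (16×23×23 + 14×24×1) mod 552 = 520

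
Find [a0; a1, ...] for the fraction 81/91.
[0; 1, 8, 10]

Euclidean algorithm steps:
81 = 0 × 91 + 81
91 = 1 × 81 + 10
81 = 8 × 10 + 1
10 = 10 × 1 + 0
Continued fraction: [0; 1, 8, 10]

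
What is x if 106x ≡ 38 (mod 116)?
x ≡ 31 (mod 58)

gcd(106, 116) = 2, which divides 38, so solutions exist.
Divide through by 2: 53x ≡ 19 (mod 58).
Find 53^(-1) mod 58 by the extended Euclidean algorithm:
58 = 1 × 53 + 5  ⟹  5 = (1)·58 + (-1)·53
53 = 10 × 5 + 3  ⟹  3 = (-10)·58 + (11)·53
5 = 1 × 3 + 2  ⟹  2 = (11)·58 + (-12)·53
3 = 1 × 2 + 1  ⟹  1 = (-21)·58 + (23)·53
So (23)·53 ≡ 1 (mod 58), i.e. 53^(-1) ≡ 23 (mod 58).
x ≡ 23 × 19 = 437 ≡ 31 (mod 58).
Check: 106 × 31 = 3286 ≡ 38 (mod 116).
x ≡ 31 (mod 58), giving 2 solutions mod 116.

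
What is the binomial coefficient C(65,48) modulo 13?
0

Using Lucas' theorem:
Write n=65 and k=48 in base 13:
n in base 13: [5, 0]
k in base 13: [3, 9]
C(65,48) mod 13 = ∏ C(n_i, k_i) mod 13
Digit binomials (mod 13): C(5,3) = 10; C(0,9) = 0 (k_i > n_i)
Product: 10 × 0 = 0 ≡ 0 (mod 13)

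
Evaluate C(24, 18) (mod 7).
0

Using Lucas' theorem:
Write n=24 and k=18 in base 7:
n in base 7: [3, 3]
k in base 7: [2, 4]
C(24,18) mod 7 = ∏ C(n_i, k_i) mod 7
Digit binomials (mod 7): C(3,2) = 3; C(3,4) = 0 (k_i > n_i)
Product: 3 × 0 = 0 ≡ 0 (mod 7)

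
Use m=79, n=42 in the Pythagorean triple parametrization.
(4477, 6636, 8005)

Euclid's formula: a = m² - n², b = 2mn, c = m² + n²
m = 79, n = 42
a = 79² - 42² = 6241 - 1764 = 4477
b = 2 × 79 × 42 = 6636
c = 79² + 42² = 6241 + 1764 = 8005
Verification: 4477² + 6636² = 20043529 + 44036496 = 64080025 = 8005² ✓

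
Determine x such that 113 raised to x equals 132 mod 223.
78

Baby-step giant-step with step n = ⌈√223⌉ = 15.
Baby steps 113^j mod 223 (j:value) for j=0..14: 0:1, 1:113, 2:58, 3:87, 4:19, 5:140, 6:210, 7:92, 8:138, 9:207, 10:199, 11:187, 12:169, 13:142, 14:213.
Giant-step multiplier: 113^(-15) ≡ 113^(222-15) = 113^207 ≡ 104 (mod 223).
Giant steps γ_i = 132·104^i mod 223: γ_0=132, γ_1=125, γ_2=66, γ_3=174, γ_4=33, γ_5=87 (in table at j=3).
x = i·n + j = 5·15 + 3 = 78.
Check: 113^78 ≡ 132 (mod 223).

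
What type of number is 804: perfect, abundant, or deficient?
abundant

Proper divisors of 804: sum = 1 + 2 + 3 + 4 + 6 + 12 + 67 + 134 + 201 + 268 + 402 = 1100
Since 1100 > 804, 804 is abundant.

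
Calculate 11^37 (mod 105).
11

Repeated squaring. Binary of 37 = 100101.
11^1 ≡ 11 (mod 105); 11^2 ≡ 16 (mod 105); 11^4 ≡ 46 (mod 105); 11^8 ≡ 16 (mod 105); 11^16 ≡ 46 (mod 105); 11^32 ≡ 16 (mod 105)
11^37 = 11^1 × 11^4 × 11^32 ≡ 11 (mod 105)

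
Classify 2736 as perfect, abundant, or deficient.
abundant

Proper divisors of 2736: sum = 1 + 2 + 3 + 4 + 6 + 8 + 9 + 12 + ... + 456 + 684 + 912 + 1368 (29 divisors) = 5324
Since 5324 > 2736, 2736 is abundant.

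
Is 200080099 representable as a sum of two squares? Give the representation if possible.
Not possible

Factorization: 200080099 = 89 × 131^3
By Fermat: n is sum of two squares iff every prime p ≡ 3 (mod 4) appears to even power.
Prime(s) ≡ 3 (mod 4) with odd exponent: [(131, 3)]
Therefore 200080099 cannot be expressed as a² + b².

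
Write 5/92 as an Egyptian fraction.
1/19 + 1/583 + 1/1019084

Greedy algorithm:
5/92: ceiling(92/5) = 19, use 1/19
3/1748: ceiling(1748/3) = 583, use 1/583
1/1019084: ceiling(1019084/1) = 1019084, use 1/1019084
Result: 5/92 = 1/19 + 1/583 + 1/1019084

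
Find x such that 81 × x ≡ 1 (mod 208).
113

gcd(81, 208) = 1, so the inverse exists.
Extended Euclidean algorithm on (208, 81):
208 = 2 × 81 + 46  ⟹  46 = (1)·208 + (-2)·81
81 = 1 × 46 + 35  ⟹  35 = (-1)·208 + (3)·81
46 = 1 × 35 + 11  ⟹  11 = (2)·208 + (-5)·81
35 = 3 × 11 + 2  ⟹  2 = (-7)·208 + (18)·81
11 = 5 × 2 + 1  ⟹  1 = (37)·208 + (-95)·81
So (-95)·81 ≡ 1 (mod 208), i.e. 81^(-1) ≡ -95 ≡ 113 (mod 208).
Check: 81 × 113 = 9153 ≡ 1 (mod 208)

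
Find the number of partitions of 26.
2436

p(n) counts ways to write n as a sum of positive integers (order ignored).
Euler's pentagonal recurrence: p(k) = p(k-1) + p(k-2) - p(k-5) - p(k-7) + p(k-12) + p(k-15) - ... (offsets j(3j∓1)/2, signs ++--, p(0)=1, p(<0)=0).
DP table for k = 0..25: p(0)=1, p(1)=1, p(2)=2, p(3)=3, p(4)=5, p(5)=7, p(6)=11, p(7)=15, p(8)=22, p(9)=30, p(10)=42, p(11)=56, p(12)=77, p(13)=101, p(14)=135, p(15)=176, p(16)=231, p(17)=297, p(18)=385, p(19)=490, p(20)=627, p(21)=792, p(22)=1002, p(23)=1255, p(24)=1575, p(25)=1958.
Final step: p(26) = p(25) + p(24) - p(21) - p(19) + p(14) + p(11) - p(4) - p(0)
= 1958 + 1575 - 792 - 490 + 135 + 56 - 5 - 1
= 2436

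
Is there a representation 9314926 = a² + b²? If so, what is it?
Not possible

Factorization: 9314926 = 2 × 167^3
By Fermat: n is sum of two squares iff every prime p ≡ 3 (mod 4) appears to even power.
Prime(s) ≡ 3 (mod 4) with odd exponent: [(167, 3)]
Therefore 9314926 cannot be expressed as a² + b².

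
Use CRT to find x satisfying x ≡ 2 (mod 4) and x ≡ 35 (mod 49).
182

Using Chinese Remainder Theorem:
M = 4 × 49 = 196
M1 = 49, M2 = 4
y1 = 49^(-1) mod 4 = 1
y2 = 4^(-1) mod 49 = 37
x = (2×49×1 + 35×4×37) mod 196 = 182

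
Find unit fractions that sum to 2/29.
1/15 + 1/435

Greedy algorithm:
2/29: ceiling(29/2) = 15, use 1/15
1/435: ceiling(435/1) = 435, use 1/435
Result: 2/29 = 1/15 + 1/435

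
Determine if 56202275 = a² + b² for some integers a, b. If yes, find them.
Not possible

Factorization: 56202275 = 5^2 × 131^3
By Fermat: n is sum of two squares iff every prime p ≡ 3 (mod 4) appears to even power.
Prime(s) ≡ 3 (mod 4) with odd exponent: [(131, 3)]
Therefore 56202275 cannot be expressed as a² + b².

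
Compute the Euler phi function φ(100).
40

100 = 2^2 × 5^2
φ(n) = n × ∏(1 - 1/p) for each prime p dividing n
φ(100) = 100 × (1 - 1/2) × (1 - 1/5) = 40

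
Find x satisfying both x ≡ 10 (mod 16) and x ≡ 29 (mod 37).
362

Using Chinese Remainder Theorem:
M = 16 × 37 = 592
M1 = 37, M2 = 16
y1 = 37^(-1) mod 16 = 13
y2 = 16^(-1) mod 37 = 7
x = (10×37×13 + 29×16×7) mod 592 = 362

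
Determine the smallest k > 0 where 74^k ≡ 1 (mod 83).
82

83 is prime, so ord(74) divides φ(83) = 82.
Divisors of 82: 1, 2, 41, 82.
Repeated squaring: 74^1 ≡ 74, 74^2 ≡ 81, 74^4 ≡ 4, 74^8 ≡ 16, 74^16 ≡ 7, 74^32 ≡ 49, 74^64 ≡ 77 (mod 83).
Test 74^d mod 83 for each divisor d in increasing order:
74^1 ≡ 74
74^2 ≡ 81
74^41 = 74^32·74^8·74^1 ≡ 82
74^82 = 74^64·74^16·74^2 ≡ 1  ← first divisor giving 1
The order is 82.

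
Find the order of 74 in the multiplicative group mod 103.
102

103 is prime, so ord(74) divides φ(103) = 102.
Divisors of 102: 1, 2, 3, 6, 17, 34, 51, 102.
Repeated squaring: 74^1 ≡ 74, 74^2 ≡ 17, 74^4 ≡ 83, 74^8 ≡ 91, 74^16 ≡ 41, 74^32 ≡ 33, 74^64 ≡ 59 (mod 103).
Test 74^d mod 103 for each divisor d in increasing order:
74^1 ≡ 74
74^2 ≡ 17
74^3 = 74^2·74^1 ≡ 22
74^6 = 74^4·74^2 ≡ 72
74^17 = 74^16·74^1 ≡ 47
74^34 = 74^32·74^2 ≡ 46
74^51 = 74^32·74^16·74^2·74^1 ≡ 102
74^102 = 74^64·74^32·74^4·74^2 ≡ 1  ← first divisor giving 1
The order is 102.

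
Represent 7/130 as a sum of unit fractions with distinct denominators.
1/19 + 1/824 + 1/1017640

Greedy algorithm:
7/130: ceiling(130/7) = 19, use 1/19
3/2470: ceiling(2470/3) = 824, use 1/824
1/1017640: ceiling(1017640/1) = 1017640, use 1/1017640
Result: 7/130 = 1/19 + 1/824 + 1/1017640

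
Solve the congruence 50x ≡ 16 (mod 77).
x ≡ 65 (mod 77)

gcd(50, 77) = 1, which divides 16, so solutions exist.
Find 50^(-1) mod 77 by the extended Euclidean algorithm:
77 = 1 × 50 + 27  ⟹  27 = (1)·77 + (-1)·50
50 = 1 × 27 + 23  ⟹  23 = (-1)·77 + (2)·50
27 = 1 × 23 + 4  ⟹  4 = (2)·77 + (-3)·50
23 = 5 × 4 + 3  ⟹  3 = (-11)·77 + (17)·50
4 = 1 × 3 + 1  ⟹  1 = (13)·77 + (-20)·50
So (-20)·50 ≡ 1 (mod 77), i.e. 50^(-1) ≡ -20 ≡ 57 (mod 77).
x ≡ 57 × 16 = 912 ≡ 65 (mod 77).
Check: 50 × 65 = 3250 ≡ 16 (mod 77).
Unique solution: x ≡ 65 (mod 77)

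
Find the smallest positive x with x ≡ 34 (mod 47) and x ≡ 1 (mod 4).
81

Using Chinese Remainder Theorem:
M = 47 × 4 = 188
M1 = 4, M2 = 47
y1 = 4^(-1) mod 47 = 12
y2 = 47^(-1) mod 4 = 3
x = (34×4×12 + 1×47×3) mod 188 = 81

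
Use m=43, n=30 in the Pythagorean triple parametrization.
(949, 2580, 2749)

Euclid's formula: a = m² - n², b = 2mn, c = m² + n²
m = 43, n = 30
a = 43² - 30² = 1849 - 900 = 949
b = 2 × 43 × 30 = 2580
c = 43² + 30² = 1849 + 900 = 2749
Verification: 949² + 2580² = 900601 + 6656400 = 7557001 = 2749² ✓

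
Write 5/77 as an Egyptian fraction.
1/16 + 1/411 + 1/506352

Greedy algorithm:
5/77: ceiling(77/5) = 16, use 1/16
3/1232: ceiling(1232/3) = 411, use 1/411
1/506352: ceiling(506352/1) = 506352, use 1/506352
Result: 5/77 = 1/16 + 1/411 + 1/506352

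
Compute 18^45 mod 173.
30

Repeated squaring. Binary of 45 = 101101.
18^1 ≡ 18 (mod 173); 18^2 ≡ 151 (mod 173); 18^4 ≡ 138 (mod 173); 18^8 ≡ 14 (mod 173); 18^16 ≡ 23 (mod 173); 18^32 ≡ 10 (mod 173)
18^45 = 18^1 × 18^4 × 18^8 × 18^32 ≡ 30 (mod 173)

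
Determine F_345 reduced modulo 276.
34

Matrix identity: Q^n = [[F_(n+1), F_n], [F_n, F_(n-1)]] with Q = [[1,1],[1,0]].
n = 345 = 101011001₂. Square-and-multiply, entries mod 276:
Q^1 = [[1,1],[1,0]]
Q^2 = (Q^1)² = [[2,1],[1,1]]
Q^5 = (Q^2)²·Q = [[8,5],[5,3]]
Q^10 = (Q^5)² = [[89,55],[55,34]]
Q^21 = (Q^10)²·Q = [[47,182],[182,141]]
Q^43 = (Q^21)²·Q = [[273,5],[5,268]]
Q^86 = (Q^43)² = [[34,221],[221,89]]
Q^172 = (Q^86)² = [[41,135],[135,182]]
Q^345 = (Q^172)²·Q = [[55,34],[34,21]]
F_345 mod 276 = Q^345[0][1] = 34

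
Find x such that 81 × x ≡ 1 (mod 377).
256

gcd(81, 377) = 1, so the inverse exists.
Extended Euclidean algorithm on (377, 81):
377 = 4 × 81 + 53  ⟹  53 = (1)·377 + (-4)·81
81 = 1 × 53 + 28  ⟹  28 = (-1)·377 + (5)·81
53 = 1 × 28 + 25  ⟹  25 = (2)·377 + (-9)·81
28 = 1 × 25 + 3  ⟹  3 = (-3)·377 + (14)·81
25 = 8 × 3 + 1  ⟹  1 = (26)·377 + (-121)·81
So (-121)·81 ≡ 1 (mod 377), i.e. 81^(-1) ≡ -121 ≡ 256 (mod 377).
Check: 81 × 256 = 20736 ≡ 1 (mod 377)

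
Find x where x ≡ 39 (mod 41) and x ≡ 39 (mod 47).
39

Using Chinese Remainder Theorem:
M = 41 × 47 = 1927
M1 = 47, M2 = 41
y1 = 47^(-1) mod 41 = 7
y2 = 41^(-1) mod 47 = 39
x = (39×47×7 + 39×41×39) mod 1927 = 39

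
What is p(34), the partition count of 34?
12310

p(n) counts ways to write n as a sum of positive integers (order ignored).
Euler's pentagonal recurrence: p(k) = p(k-1) + p(k-2) - p(k-5) - p(k-7) + p(k-12) + p(k-15) - ... (offsets j(3j∓1)/2, signs ++--, p(0)=1, p(<0)=0).
DP table for k = 0..33: p(0)=1, p(1)=1, p(2)=2, p(3)=3, p(4)=5, p(5)=7, p(6)=11, p(7)=15, p(8)=22, p(9)=30, p(10)=42, p(11)=56, p(12)=77, p(13)=101, p(14)=135, p(15)=176, p(16)=231, p(17)=297, p(18)=385, p(19)=490, p(20)=627, p(21)=792, p(22)=1002, p(23)=1255, p(24)=1575, p(25)=1958, p(26)=2436, p(27)=3010, p(28)=3718, p(29)=4565, p(30)=5604, p(31)=6842, p(32)=8349, p(33)=10143.
Final step: p(34) = p(33) + p(32) - p(29) - p(27) + p(22) + p(19) - p(12) - p(8)
= 10143 + 8349 - 4565 - 3010 + 1002 + 490 - 77 - 22
= 12310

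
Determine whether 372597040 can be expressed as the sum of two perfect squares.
Not possible

Factorization: 372597040 = 2^4 × 5 × 167^3
By Fermat: n is sum of two squares iff every prime p ≡ 3 (mod 4) appears to even power.
Prime(s) ≡ 3 (mod 4) with odd exponent: [(167, 3)]
Therefore 372597040 cannot be expressed as a² + b².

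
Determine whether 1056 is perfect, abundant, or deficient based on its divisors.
abundant

Proper divisors of 1056: sum = 1 + 2 + 3 + 4 + 6 + 8 + 11 + 12 + ... + 176 + 264 + 352 + 528 (23 divisors) = 1968
Since 1968 > 1056, 1056 is abundant.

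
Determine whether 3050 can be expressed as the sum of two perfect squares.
5² + 55² (a=5, b=55)

Factorization: 3050 = 2 × 5^2 × 61
By Fermat: n is sum of two squares iff every prime p ≡ 3 (mod 4) appears to even power.
All primes ≡ 3 (mod 4) appear to even power.
Search a = 0, 1, 2, … for 3050 - a² a perfect square: first hit at a = 5: 3050 - 25 = 3025 = 55².
3050 = 5² + 55² = 25 + 3025 ✓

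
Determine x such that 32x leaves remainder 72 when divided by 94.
x ≡ 14 (mod 47)

gcd(32, 94) = 2, which divides 72, so solutions exist.
Divide through by 2: 16x ≡ 36 (mod 47).
Find 16^(-1) mod 47 by the extended Euclidean algorithm:
47 = 2 × 16 + 15  ⟹  15 = (1)·47 + (-2)·16
16 = 1 × 15 + 1  ⟹  1 = (-1)·47 + (3)·16
So (3)·16 ≡ 1 (mod 47), i.e. 16^(-1) ≡ 3 (mod 47).
x ≡ 3 × 36 = 108 ≡ 14 (mod 47).
Check: 32 × 14 = 448 ≡ 72 (mod 94).
x ≡ 14 (mod 47), giving 2 solutions mod 94.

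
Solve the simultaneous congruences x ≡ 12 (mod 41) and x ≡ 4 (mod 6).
94

Using Chinese Remainder Theorem:
M = 41 × 6 = 246
M1 = 6, M2 = 41
y1 = 6^(-1) mod 41 = 7
y2 = 41^(-1) mod 6 = 5
x = (12×6×7 + 4×41×5) mod 246 = 94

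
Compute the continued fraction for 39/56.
[0; 1, 2, 3, 2, 2]

Euclidean algorithm steps:
39 = 0 × 56 + 39
56 = 1 × 39 + 17
39 = 2 × 17 + 5
17 = 3 × 5 + 2
5 = 2 × 2 + 1
2 = 2 × 1 + 0
Continued fraction: [0; 1, 2, 3, 2, 2]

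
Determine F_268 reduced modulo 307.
3

Matrix identity: Q^n = [[F_(n+1), F_n], [F_n, F_(n-1)]] with Q = [[1,1],[1,0]].
n = 268 = 100001100₂. Square-and-multiply, entries mod 307:
Q^1 = [[1,1],[1,0]]
Q^2 = (Q^1)² = [[2,1],[1,1]]
Q^4 = (Q^2)² = [[5,3],[3,2]]
Q^8 = (Q^4)² = [[34,21],[21,13]]
Q^16 = (Q^8)² = [[62,66],[66,303]]
Q^33 = (Q^16)²·Q = [[55,218],[218,144]]
Q^67 = (Q^33)²·Q = [[296,201],[201,95]]
Q^134 = (Q^67)² = [[305,306],[306,306]]
Q^268 = (Q^134)² = [[5,3],[3,2]]
F_268 mod 307 = Q^268[0][1] = 3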